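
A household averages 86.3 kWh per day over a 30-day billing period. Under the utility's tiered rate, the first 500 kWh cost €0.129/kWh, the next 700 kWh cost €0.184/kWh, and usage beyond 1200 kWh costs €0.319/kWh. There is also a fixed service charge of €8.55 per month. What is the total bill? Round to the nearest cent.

€644.94

Usage = 86.3 kWh/day × 30 days = 2589 kWh
First 500 kWh × €0.129 = €64.50
Next 700 kWh × €0.184 = €128.80
Remaining 1389 kWh × €0.319 = €443.09
Energy charge = €636.39; + service €8.55 = €644.94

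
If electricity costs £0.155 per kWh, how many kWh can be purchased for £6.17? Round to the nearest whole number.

£6.17 / £0.155 per kWh = 39.81 kWh

40 kWh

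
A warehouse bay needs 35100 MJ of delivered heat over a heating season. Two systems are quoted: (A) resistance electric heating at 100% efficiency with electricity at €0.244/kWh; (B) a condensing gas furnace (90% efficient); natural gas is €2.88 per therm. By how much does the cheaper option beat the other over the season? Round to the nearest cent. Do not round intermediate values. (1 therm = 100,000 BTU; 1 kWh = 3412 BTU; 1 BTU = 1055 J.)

€1314.58

Heat load = 35100 MJ = 35,100,000,000 J / 1055 = 33,270,142 BTU
Gas: input = 33,270,142 / 0.90 = 36,966,825 BTU = 369.7 therm → 369.7 × €2.88 = €1,064.64
Electric: 33,270,142 BTU / 3412 = 9,751 kWh → × €0.244 = €2,379.22
Difference = |€1,064.64 − €2,379.22| = €1,314.58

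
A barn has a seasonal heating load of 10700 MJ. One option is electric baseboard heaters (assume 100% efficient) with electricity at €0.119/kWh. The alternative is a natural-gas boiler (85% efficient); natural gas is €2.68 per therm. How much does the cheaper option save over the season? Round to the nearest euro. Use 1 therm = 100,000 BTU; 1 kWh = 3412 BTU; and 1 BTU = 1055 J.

Heat load = 10700 MJ = 10,700,000,000 J / 1055 = 10,142,180 BTU
Gas: input = 10,142,180 / 0.85 = 11,931,977 BTU = 119.3 therm → 119.3 × €2.68 = €319.78
Electric: 10,142,180 BTU / 3412 = 2,973 kWh → × €0.119 = €353.73
Difference = |€319.78 − €353.73| = €33.95 ≈ €34

€34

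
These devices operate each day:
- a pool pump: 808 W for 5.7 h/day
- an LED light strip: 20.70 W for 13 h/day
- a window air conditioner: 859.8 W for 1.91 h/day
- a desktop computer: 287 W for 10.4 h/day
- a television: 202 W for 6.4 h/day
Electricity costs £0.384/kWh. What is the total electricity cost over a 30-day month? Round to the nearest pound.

£124

pool pump: 808 W × 5.7 h × 30 d = 138,168 Wh = 138.2 kWh
LED light strip: 20.70 W × 13 h × 30 d = 8,073 Wh = 8.073 kWh
window air conditioner: 859.8 W × 1.91 h × 30 d = 49,267 Wh = 49.27 kWh
desktop computer: 287 W × 10.4 h × 30 d = 89,544 Wh = 89.54 kWh
television: 202 W × 6.4 h × 30 d = 38,784 Wh = 38.78 kWh
Total energy = 138.2 + 8.073 + 49.27 + 89.54 + 38.78 = 323.8 kWh
Cost = 323.8 kWh × £0.384 = £124.35 ≈ £124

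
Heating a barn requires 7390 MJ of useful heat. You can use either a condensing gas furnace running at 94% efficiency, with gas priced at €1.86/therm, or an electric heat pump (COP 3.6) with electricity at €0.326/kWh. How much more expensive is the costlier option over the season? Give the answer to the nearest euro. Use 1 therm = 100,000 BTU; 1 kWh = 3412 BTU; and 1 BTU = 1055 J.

€47

Heat load = 7390 MJ = 7,390,000,000 J / 1055 = 7,004,739 BTU
Gas: input = 7,004,739 / 0.94 = 7,451,850 BTU = 74.52 therm → 74.52 × €1.86 = €138.60
Heat pump: 7,004,739 BTU / 3412 = 2,053 kWh heat; / 3.6 = 570.3 kWh in → × €0.326 = €185.91
Difference = |€138.60 − €185.91| = €47.30 ≈ €47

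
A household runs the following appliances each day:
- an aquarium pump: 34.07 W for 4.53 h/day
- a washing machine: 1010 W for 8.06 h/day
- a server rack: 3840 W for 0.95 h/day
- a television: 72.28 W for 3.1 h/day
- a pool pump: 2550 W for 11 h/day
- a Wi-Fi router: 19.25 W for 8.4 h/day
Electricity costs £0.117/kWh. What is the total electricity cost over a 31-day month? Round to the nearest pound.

aquarium pump: 34.07 W × 4.53 h × 31 d = 4,784 Wh = 4.784 kWh
washing machine: 1010 W × 8.06 h × 31 d = 252,359 Wh = 252.4 kWh
server rack: 3840 W × 0.95 h × 31 d = 113,088 Wh = 113.1 kWh
television: 72.28 W × 3.1 h × 31 d = 6,946 Wh = 6.946 kWh
pool pump: 2550 W × 11 h × 31 d = 869,550 Wh = 869.5 kWh
Wi-Fi router: 19.25 W × 8.4 h × 31 d = 5,013 Wh = 5.013 kWh
Total energy = 4.784 + 252.4 + 113.1 + 6.946 + 869.5 + 5.013 = 1,252 kWh
Cost = 1,252 kWh × £0.117 = £146.45 ≈ £146

£146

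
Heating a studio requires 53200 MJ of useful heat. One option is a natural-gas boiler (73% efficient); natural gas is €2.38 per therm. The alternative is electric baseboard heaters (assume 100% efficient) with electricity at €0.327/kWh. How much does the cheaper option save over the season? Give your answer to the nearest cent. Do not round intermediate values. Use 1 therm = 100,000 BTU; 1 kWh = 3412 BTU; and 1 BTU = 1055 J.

Heat load = 53200 MJ = 53,200,000,000 J / 1055 = 50,426,540 BTU
Gas: input = 50,426,540 / 0.73 = 69,077,452 BTU = 690.8 therm → 690.8 × €2.38 = €1,644.04
Electric: 50,426,540 BTU / 3412 = 14,780 kWh → × €0.327 = €4,832.79
Difference = |€1,644.04 − €4,832.79| = €3,188.75

€3188.75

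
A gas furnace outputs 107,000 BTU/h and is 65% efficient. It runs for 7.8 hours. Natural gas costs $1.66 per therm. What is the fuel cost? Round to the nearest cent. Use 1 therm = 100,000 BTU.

Heat delivered = 107,000 BTU/h × 7.8 h = 834,600 BTU
Gas input = 834,600 / 0.65 = 1,284,000 BTU
= 1,284,000 / 100,000 = 12.84 therm
Cost = 12.84 × $1.66/therm = $21.31

$21.31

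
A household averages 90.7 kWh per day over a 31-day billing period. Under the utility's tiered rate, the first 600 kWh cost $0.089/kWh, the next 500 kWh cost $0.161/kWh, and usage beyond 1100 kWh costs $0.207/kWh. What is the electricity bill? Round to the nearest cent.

Usage = 90.7 kWh/day × 31 days = 2811.7 kWh
First 600 kWh × $0.089 = $53.40
Next 500 kWh × $0.161 = $80.50
Remaining 1711.7 kWh × $0.207 = $354.32
Total = $488.22

$488.22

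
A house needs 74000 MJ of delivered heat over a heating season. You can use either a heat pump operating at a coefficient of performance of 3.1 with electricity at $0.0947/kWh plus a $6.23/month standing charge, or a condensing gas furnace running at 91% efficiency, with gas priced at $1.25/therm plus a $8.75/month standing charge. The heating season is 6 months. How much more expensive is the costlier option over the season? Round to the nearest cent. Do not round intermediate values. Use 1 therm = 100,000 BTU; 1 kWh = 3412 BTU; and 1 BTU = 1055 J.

$350.61

Heat load = 74000 MJ = 74,000,000,000 J / 1055 = 70,142,180 BTU
Gas: input = 70,142,180 / 0.91 = 77,079,319 BTU = 770.8 therm → 770.8 × $1.25 = $963.49; + 6 × $8.75 standing = $1,015.99
Heat pump: 70,142,180 BTU / 3412 = 20,560 kWh heat; / 3.1 = 6,631 kWh in → × $0.0947 = $628.00; + 6 × $6.23 standing = $665.38
Difference = |$1,015.99 − $665.38| = $350.61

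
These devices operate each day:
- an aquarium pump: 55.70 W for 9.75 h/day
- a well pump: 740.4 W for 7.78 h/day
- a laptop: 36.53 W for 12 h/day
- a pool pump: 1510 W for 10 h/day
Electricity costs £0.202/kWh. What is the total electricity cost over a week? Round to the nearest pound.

aquarium pump: 55.70 W × 9.75 h × 7 d = 3,802 Wh = 3.802 kWh
well pump: 740.4 W × 7.78 h × 7 d = 40,322 Wh = 40.32 kWh
laptop: 36.53 W × 12 h × 7 d = 3,069 Wh = 3.069 kWh
pool pump: 1510 W × 10 h × 7 d = 105,700 Wh = 105.7 kWh
Total energy = 3.802 + 40.32 + 3.069 + 105.7 = 152.9 kWh
Cost = 152.9 kWh × £0.202 = £30.88 ≈ £31

£31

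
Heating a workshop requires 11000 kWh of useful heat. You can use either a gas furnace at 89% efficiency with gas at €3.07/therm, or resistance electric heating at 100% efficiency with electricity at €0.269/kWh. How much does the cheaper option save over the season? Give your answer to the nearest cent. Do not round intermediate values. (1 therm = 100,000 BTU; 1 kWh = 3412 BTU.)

€1664.36

Heat load = 11000 kWh × 3412 = 37,532,000 BTU
Gas: input = 37,532,000 / 0.89 = 42,170,787 BTU = 421.7 therm → 421.7 × €3.07 = €1,294.64
Electric: 37,532,000 BTU / 3412 = 11,000 kWh → × €0.269 = €2,959.00
Difference = |€1,294.64 − €2,959.00| = €1,664.36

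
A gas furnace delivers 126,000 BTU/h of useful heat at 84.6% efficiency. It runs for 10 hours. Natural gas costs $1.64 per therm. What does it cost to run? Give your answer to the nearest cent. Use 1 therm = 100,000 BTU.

$24.43

Heat delivered = 126,000 BTU/h × 10 h = 1,260,000 BTU
Gas input = 1,260,000 / 0.846 = 1,489,362 BTU
= 1,489,362 / 100,000 = 14.89 therm
Cost = 14.89 × $1.64/therm = $24.43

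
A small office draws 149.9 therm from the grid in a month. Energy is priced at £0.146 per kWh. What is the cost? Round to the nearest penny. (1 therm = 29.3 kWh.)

£641.24

149.9 therm × (29.3 kWh/therm) = 4,392 kWh
Cost = 4,392 kWh × £0.146/kWh = £641.24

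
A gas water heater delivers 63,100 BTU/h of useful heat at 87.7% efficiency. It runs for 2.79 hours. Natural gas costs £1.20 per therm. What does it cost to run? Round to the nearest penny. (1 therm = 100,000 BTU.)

£2.41

Heat delivered = 63,100 BTU/h × 2.79 h = 176,049 BTU
Gas input = 176,049 / 0.877 = 200,740 BTU
= 200,740 / 100,000 = 2.007 therm
Cost = 2.007 × £1.20/therm = £2.41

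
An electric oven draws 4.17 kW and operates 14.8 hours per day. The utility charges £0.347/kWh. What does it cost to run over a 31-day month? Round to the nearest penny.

Energy = 4170 W × 14.8 h/day × 31 days = 1,913,196 Wh = 1,913 kWh
Cost = 1,913 kWh × £0.347/kWh = £663.88

£663.88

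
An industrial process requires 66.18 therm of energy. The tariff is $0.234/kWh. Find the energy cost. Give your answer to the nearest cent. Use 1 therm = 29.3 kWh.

66.18 therm × (29.3 kWh/therm) = 1,939 kWh
Cost = 1,939 kWh × $0.234/kWh = $453.74

$453.74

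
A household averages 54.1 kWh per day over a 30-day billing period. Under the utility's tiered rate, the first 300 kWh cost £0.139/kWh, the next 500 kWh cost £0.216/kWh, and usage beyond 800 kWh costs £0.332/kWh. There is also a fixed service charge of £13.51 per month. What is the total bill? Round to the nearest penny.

Usage = 54.1 kWh/day × 30 days = 1623 kWh
First 300 kWh × £0.139 = £41.70
Next 500 kWh × £0.216 = £108.00
Remaining 823 kWh × £0.332 = £273.24
Energy charge = £422.94; + service £13.51 = £436.45

£436.45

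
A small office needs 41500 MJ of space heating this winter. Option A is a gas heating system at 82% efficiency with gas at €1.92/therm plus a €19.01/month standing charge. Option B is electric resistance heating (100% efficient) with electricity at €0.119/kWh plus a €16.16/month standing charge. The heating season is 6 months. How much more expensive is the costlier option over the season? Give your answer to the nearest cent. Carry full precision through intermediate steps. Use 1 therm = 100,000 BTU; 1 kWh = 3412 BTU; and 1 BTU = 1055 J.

€433.79

Heat load = 41500 MJ = 41,500,000,000 J / 1055 = 39,336,493 BTU
Gas: input = 39,336,493 / 0.82 = 47,971,333 BTU = 479.7 therm → 479.7 × €1.92 = €921.05; + 6 × €19.01 standing = €1,035.11
Electric: 39,336,493 BTU / 3412 = 11,530 kWh → × €0.119 = €1,371.94; + 6 × €16.16 standing = €1,468.90
Difference = |€1,035.11 − €1,468.90| = €433.79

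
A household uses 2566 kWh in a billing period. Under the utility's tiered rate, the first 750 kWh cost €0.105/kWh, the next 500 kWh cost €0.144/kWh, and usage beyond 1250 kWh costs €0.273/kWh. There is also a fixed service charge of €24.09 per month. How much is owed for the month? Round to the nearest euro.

€534

First 750 kWh × €0.105 = €78.75
Next 500 kWh × €0.144 = €72.00
Remaining 1316 kWh × €0.273 = €359.27
Energy charge = €510.02; + service €24.09 = €534.11 ≈ €534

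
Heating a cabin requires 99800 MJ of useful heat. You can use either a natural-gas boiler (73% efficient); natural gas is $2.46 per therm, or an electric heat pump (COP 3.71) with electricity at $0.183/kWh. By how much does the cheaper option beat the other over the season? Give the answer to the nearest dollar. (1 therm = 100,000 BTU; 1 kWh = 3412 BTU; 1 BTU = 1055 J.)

$1820

Heat load = 99800 MJ = 99,800,000,000 J / 1055 = 94,597,156 BTU
Gas: input = 94,597,156 / 0.73 = 129,585,146 BTU = 1,296 therm → 1,296 × $2.46 = $3,187.79
Heat pump: 94,597,156 BTU / 3412 = 27,720 kWh heat; / 3.71 = 7,473 kWh in → × $0.183 = $1,367.56
Difference = |$3,187.79 − $1,367.56| = $1,820.24 ≈ $1820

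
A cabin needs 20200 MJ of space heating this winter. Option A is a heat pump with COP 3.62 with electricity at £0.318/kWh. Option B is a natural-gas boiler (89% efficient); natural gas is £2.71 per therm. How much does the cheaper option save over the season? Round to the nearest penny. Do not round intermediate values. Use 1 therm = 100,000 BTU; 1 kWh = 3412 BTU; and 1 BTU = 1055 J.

£90.06

Heat load = 20200 MJ = 20,200,000,000 J / 1055 = 19,146,919 BTU
Gas: input = 19,146,919 / 0.890 = 21,513,393 BTU = 215.1 therm → 215.1 × £2.71 = £583.01
Heat pump: 19,146,919 BTU / 3412 = 5,612 kWh heat; / 3.62 = 1,550 kWh in → × £0.318 = £492.96
Difference = |£583.01 − £492.96| = £90.06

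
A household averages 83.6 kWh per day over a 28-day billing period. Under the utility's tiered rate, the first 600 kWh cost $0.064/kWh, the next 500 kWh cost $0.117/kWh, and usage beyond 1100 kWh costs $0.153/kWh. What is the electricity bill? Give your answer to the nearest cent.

Usage = 83.6 kWh/day × 28 days = 2340.8 kWh
First 600 kWh × $0.064 = $38.40
Next 500 kWh × $0.117 = $58.50
Remaining 1240.8 kWh × $0.153 = $189.84
Total = $286.74

$286.74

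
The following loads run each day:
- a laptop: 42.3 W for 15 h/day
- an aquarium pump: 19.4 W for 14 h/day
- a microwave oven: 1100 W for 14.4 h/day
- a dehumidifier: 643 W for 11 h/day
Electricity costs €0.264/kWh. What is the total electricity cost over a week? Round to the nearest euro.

€44

laptop: 42.3 W × 15 h × 7 d = 4,442 Wh = 4.441 kWh
aquarium pump: 19.4 W × 14 h × 7 d = 1,901 Wh = 1.901 kWh
microwave oven: 1100 W × 14.4 h × 7 d = 110,880 Wh = 110.9 kWh
dehumidifier: 643 W × 11 h × 7 d = 49,511 Wh = 49.51 kWh
Total energy = 4.441 + 1.901 + 110.9 + 49.51 = 166.7 kWh
Cost = 166.7 kWh × €0.264 = €44.02 ≈ €44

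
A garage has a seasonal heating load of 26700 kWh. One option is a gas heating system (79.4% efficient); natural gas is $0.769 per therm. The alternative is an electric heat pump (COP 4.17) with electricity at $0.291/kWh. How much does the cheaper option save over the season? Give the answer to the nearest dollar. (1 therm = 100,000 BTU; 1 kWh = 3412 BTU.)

$981

Heat load = 26700 kWh × 3412 = 91,100,400 BTU
Gas: input = 91,100,400 / 0.794 = 114,736,020 BTU = 1,147 therm → 1,147 × $0.769 = $882.32
Heat pump: 91,100,400 BTU / 3412 = 26,700 kWh heat; / 4.17 = 6,403 kWh in → × $0.291 = $1,863.24
Difference = |$882.32 − $1,863.24| = $980.92 ≈ $981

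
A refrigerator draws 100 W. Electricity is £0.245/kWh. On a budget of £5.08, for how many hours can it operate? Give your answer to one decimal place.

Energy budget = £5.08 / £0.245 per kWh = 20.73 kWh = 20,735 Wh
Runtime = 20,735 Wh / 100 W = 207.3 h

207.3 h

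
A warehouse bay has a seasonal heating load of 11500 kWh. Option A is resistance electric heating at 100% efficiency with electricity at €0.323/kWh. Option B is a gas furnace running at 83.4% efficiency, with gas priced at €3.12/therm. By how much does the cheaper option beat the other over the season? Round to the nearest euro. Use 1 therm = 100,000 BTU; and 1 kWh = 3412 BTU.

€2247

Heat load = 11500 kWh × 3412 = 39,238,000 BTU
Gas: input = 39,238,000 / 0.834 = 47,047,962 BTU = 470.5 therm → 470.5 × €3.12 = €1,467.90
Electric: 39,238,000 BTU / 3412 = 11,500 kWh → × €0.323 = €3,714.50
Difference = |€1,467.90 − €3,714.50| = €2,246.60 ≈ €2247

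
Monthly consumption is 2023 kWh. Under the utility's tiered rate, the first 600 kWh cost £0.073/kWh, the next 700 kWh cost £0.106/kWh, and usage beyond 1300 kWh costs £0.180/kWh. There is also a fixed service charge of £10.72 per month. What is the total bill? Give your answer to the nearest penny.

First 600 kWh × £0.073 = £43.80
Next 700 kWh × £0.106 = £74.20
Remaining 723 kWh × £0.180 = £130.14
Energy charge = £248.14; + service £10.72 = £258.86

£258.86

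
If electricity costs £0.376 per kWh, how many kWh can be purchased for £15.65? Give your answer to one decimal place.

41.6 kWh

£15.65 / £0.376 per kWh = 41.62 kWh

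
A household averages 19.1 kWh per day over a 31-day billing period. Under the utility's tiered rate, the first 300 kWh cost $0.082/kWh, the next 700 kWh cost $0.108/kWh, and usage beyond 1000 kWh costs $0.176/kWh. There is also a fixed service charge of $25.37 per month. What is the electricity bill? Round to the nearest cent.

$81.52

Usage = 19.1 kWh/day × 31 days = 592.1 kWh
First 300 kWh × $0.082 = $24.60
Next 292.1 kWh × $0.108 = $31.55
Remaining tier: 0 kWh (not reached)
Energy charge = $56.15; + service $25.37 = $81.52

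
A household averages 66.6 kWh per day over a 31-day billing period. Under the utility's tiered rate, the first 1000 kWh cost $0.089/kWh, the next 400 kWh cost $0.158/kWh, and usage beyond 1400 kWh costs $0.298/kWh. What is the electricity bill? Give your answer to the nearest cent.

Usage = 66.6 kWh/day × 31 days = 2064.6 kWh
First 1000 kWh × $0.089 = $89.00
Next 400 kWh × $0.158 = $63.20
Remaining 664.6 kWh × $0.298 = $198.05
Total = $350.25

$350.25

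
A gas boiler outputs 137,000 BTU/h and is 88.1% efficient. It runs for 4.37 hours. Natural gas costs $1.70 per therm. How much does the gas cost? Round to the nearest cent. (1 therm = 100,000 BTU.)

$11.55

Heat delivered = 137,000 BTU/h × 4.37 h = 598,690 BTU
Gas input = 598,690 / 0.881 = 679,557 BTU
= 679,557 / 100,000 = 6.796 therm
Cost = 6.796 × $1.70/therm = $11.55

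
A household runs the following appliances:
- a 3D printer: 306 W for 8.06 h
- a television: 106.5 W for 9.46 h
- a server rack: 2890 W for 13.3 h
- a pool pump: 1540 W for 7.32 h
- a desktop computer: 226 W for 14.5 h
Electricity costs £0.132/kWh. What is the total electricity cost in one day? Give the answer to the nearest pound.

£7

3D printer: 306 W × 8.06 h = 2,466 Wh = 2.466 kWh
television: 106.5 W × 9.46 h = 1,007 Wh = 1.007 kWh
server rack: 2890 W × 13.3 h = 38,437 Wh = 38.44 kWh
pool pump: 1540 W × 7.32 h = 11,273 Wh = 11.27 kWh
desktop computer: 226 W × 14.5 h = 3,277 Wh = 3.277 kWh
Total energy = 2.466 + 1.007 + 38.44 + 11.27 + 3.277 = 56.46 kWh
Cost = 56.46 kWh × £0.132 = £7.45 ≈ £7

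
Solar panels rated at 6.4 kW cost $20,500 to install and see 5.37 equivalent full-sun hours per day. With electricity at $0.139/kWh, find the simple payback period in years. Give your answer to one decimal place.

11.8 years

Daily generation = 6.4 kW × 5.37 h = 34.37 kWh
Annual generation = 34.37 × 365 = 12544 kWh
Annual savings = 12544 × $0.139 = $1,743.66
Payback = $20,500 / $1,743.66 = 11.8 years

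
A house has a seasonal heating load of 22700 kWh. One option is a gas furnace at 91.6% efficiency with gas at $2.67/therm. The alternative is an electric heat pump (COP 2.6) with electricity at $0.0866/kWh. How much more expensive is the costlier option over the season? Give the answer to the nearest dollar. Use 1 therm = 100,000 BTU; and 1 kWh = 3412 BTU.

Heat load = 22700 kWh × 3412 = 77,452,400 BTU
Gas: input = 77,452,400 / 0.916 = 84,555,022 BTU = 845.6 therm → 845.6 × $2.67 = $2,257.62
Heat pump: 77,452,400 BTU / 3412 = 22,700 kWh heat; / 2.6 = 8,731 kWh in → × $0.0866 = $756.08
Difference = |$2,257.62 − $756.08| = $1,501.53 ≈ $1502

$1502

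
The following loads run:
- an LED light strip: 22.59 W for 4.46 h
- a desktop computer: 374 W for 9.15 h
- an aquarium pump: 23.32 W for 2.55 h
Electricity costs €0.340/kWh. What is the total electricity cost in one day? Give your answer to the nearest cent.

€1.22

LED light strip: 22.59 W × 4.46 h = 101 Wh = 0.1008 kWh
desktop computer: 374 W × 9.15 h = 3,422 Wh = 3.422 kWh
aquarium pump: 23.32 W × 2.55 h = 59 Wh = 0.05947 kWh
Total energy = 0.1008 + 3.422 + 0.05947 = 3.582 kWh
Cost = 3.582 kWh × €0.340 = €1.22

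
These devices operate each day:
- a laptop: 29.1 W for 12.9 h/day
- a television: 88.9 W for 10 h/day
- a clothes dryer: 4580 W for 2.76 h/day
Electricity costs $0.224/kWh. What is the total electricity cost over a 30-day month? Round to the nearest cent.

$93.44

laptop: 29.1 W × 12.9 h × 30 d = 11,262 Wh = 11.26 kWh
television: 88.9 W × 10 h × 30 d = 26,670 Wh = 26.67 kWh
clothes dryer: 4580 W × 2.76 h × 30 d = 379,224 Wh = 379.2 kWh
Total energy = 11.26 + 26.67 + 379.2 = 417.2 kWh
Cost = 417.2 kWh × $0.224 = $93.44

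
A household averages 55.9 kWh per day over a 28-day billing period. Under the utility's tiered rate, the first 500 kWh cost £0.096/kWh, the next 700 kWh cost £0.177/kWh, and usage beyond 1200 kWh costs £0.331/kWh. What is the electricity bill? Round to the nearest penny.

£292.78

Usage = 55.9 kWh/day × 28 days = 1565.2 kWh
First 500 kWh × £0.096 = £48.00
Next 700 kWh × £0.177 = £123.90
Remaining 365.2 kWh × £0.331 = £120.88
Total = £292.78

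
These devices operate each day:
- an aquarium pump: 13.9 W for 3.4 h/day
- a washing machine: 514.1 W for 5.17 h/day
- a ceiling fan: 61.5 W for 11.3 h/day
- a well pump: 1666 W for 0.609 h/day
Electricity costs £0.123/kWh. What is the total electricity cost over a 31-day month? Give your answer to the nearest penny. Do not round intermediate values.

£16.83

aquarium pump: 13.9 W × 3.4 h × 31 d = 1,465 Wh = 1.465 kWh
washing machine: 514.1 W × 5.17 h × 31 d = 82,395 Wh = 82.39 kWh
ceiling fan: 61.5 W × 11.3 h × 31 d = 21,543 Wh = 21.54 kWh
well pump: 1666 W × 0.609 h × 31 d = 31,452 Wh = 31.45 kWh
Total energy = 1.465 + 82.39 + 21.54 + 31.45 = 136.9 kWh
Cost = 136.9 kWh × £0.123 = £16.83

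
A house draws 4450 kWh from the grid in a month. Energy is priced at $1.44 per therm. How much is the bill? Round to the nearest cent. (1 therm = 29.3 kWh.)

$218.70

4450 kWh × (0.03413 therm/kWh) = 151.9 therm
Cost = 151.9 therm × $1.44/therm = $218.70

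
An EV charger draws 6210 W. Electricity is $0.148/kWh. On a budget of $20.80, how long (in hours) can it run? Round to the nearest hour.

Energy budget = $20.80 / $0.148 per kWh = 140.5 kWh = 140,541 Wh
Runtime = 140,541 Wh / 6210 W = 22.63 h

23 h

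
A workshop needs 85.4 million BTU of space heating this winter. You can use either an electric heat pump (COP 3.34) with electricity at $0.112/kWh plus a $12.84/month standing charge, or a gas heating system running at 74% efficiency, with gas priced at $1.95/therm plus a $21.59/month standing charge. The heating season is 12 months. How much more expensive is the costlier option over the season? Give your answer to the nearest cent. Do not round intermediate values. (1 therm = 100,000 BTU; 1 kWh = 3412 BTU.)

$1516.10

Heat load = 85.4 × 10⁶ BTU = 85,400,000 BTU
Gas: input = 85,400,000 / 0.74 = 115,405,405 BTU = 1,154 therm → 1,154 × $1.95 = $2,250.41; + 12 × $21.59 standing = $2,509.49
Heat pump: 85,400,000 BTU / 3412 = 25,030 kWh heat; / 3.34 = 7,494 kWh in → × $0.112 = $839.31; + 12 × $12.84 standing = $993.39
Difference = |$2,509.49 − $993.39| = $1,516.10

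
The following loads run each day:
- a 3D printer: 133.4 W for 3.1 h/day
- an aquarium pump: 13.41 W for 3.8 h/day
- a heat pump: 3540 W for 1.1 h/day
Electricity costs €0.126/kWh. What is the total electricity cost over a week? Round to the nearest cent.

3D printer: 133.4 W × 3.1 h × 7 d = 2,895 Wh = 2.895 kWh
aquarium pump: 13.41 W × 3.8 h × 7 d = 357 Wh = 0.3567 kWh
heat pump: 3540 W × 1.1 h × 7 d = 27,258 Wh = 27.26 kWh
Total energy = 2.895 + 0.3567 + 27.26 = 30.51 kWh
Cost = 30.51 kWh × €0.126 = €3.84

€3.84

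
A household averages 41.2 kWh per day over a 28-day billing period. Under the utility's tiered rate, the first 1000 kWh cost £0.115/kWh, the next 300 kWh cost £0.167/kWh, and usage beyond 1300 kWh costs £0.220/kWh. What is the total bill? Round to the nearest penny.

Usage = 41.2 kWh/day × 28 days = 1153.6 kWh
First 1000 kWh × £0.115 = £115.00
Next 153.6 kWh × £0.167 = £25.65
Remaining tier: 0 kWh (not reached)
Total = £140.65

£140.65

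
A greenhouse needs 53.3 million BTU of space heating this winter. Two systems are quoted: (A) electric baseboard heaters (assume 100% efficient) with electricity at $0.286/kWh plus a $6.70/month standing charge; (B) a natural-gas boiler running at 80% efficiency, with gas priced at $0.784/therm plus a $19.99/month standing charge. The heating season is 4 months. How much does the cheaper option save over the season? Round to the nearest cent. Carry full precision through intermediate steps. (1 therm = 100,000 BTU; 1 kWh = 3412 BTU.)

$3892.20

Heat load = 53.3 × 10⁶ BTU = 53,300,000 BTU
Gas: input = 53,300,000 / 0.80 = 66,625,000 BTU = 666.2 therm → 666.2 × $0.784 = $522.34; + 4 × $19.99 standing = $602.30
Electric: 53,300,000 BTU / 3412 = 15,620 kWh → × $0.286 = $4,467.70; + 4 × $6.70 standing = $4,494.50
Difference = |$602.30 − $4,494.50| = $3,892.20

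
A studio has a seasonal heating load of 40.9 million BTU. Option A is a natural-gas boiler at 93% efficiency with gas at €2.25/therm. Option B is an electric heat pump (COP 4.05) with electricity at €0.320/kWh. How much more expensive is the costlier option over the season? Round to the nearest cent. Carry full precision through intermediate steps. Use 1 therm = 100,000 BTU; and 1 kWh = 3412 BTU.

€42.39

Heat load = 40.9 × 10⁶ BTU = 40,900,000 BTU
Gas: input = 40,900,000 / 0.93 = 43,978,495 BTU = 439.8 therm → 439.8 × €2.25 = €989.52
Heat pump: 40,900,000 BTU / 3412 = 11,990 kWh heat; / 4.05 = 2,960 kWh in → × €0.320 = €947.13
Difference = |€989.52 − €947.13| = €42.39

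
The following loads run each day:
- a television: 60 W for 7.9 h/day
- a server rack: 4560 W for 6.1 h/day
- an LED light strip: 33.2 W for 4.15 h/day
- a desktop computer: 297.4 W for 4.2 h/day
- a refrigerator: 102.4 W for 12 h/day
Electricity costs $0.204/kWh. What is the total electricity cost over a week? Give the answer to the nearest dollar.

$44

television: 60 W × 7.9 h × 7 d = 3,318 Wh = 3.318 kWh
server rack: 4560 W × 6.1 h × 7 d = 194,712 Wh = 194.7 kWh
LED light strip: 33.2 W × 4.15 h × 7 d = 964 Wh = 0.9645 kWh
desktop computer: 297.4 W × 4.2 h × 7 d = 8,744 Wh = 8.744 kWh
refrigerator: 102.4 W × 12 h × 7 d = 8,602 Wh = 8.602 kWh
Total energy = 3.318 + 194.7 + 0.9645 + 8.744 + 8.602 = 216.3 kWh
Cost = 216.3 kWh × $0.204 = $44.13 ≈ $44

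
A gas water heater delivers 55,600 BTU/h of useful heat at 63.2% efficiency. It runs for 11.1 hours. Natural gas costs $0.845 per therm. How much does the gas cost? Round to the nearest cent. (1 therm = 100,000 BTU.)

Heat delivered = 55,600 BTU/h × 11.1 h = 617,160 BTU
Gas input = 617,160 / 0.632 = 976,519 BTU
= 976,519 / 100,000 = 9.765 therm
Cost = 9.765 × $0.845/therm = $8.25

$8.25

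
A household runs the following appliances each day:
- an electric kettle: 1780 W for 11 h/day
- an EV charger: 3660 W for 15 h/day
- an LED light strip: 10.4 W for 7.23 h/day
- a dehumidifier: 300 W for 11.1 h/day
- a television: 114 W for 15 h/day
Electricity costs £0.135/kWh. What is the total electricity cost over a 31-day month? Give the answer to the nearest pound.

£333

electric kettle: 1780 W × 11 h × 31 d = 606,980 Wh = 607 kWh
EV charger: 3660 W × 15 h × 31 d = 1,701,900 Wh = 1,702 kWh
LED light strip: 10.4 W × 7.23 h × 31 d = 2,331 Wh = 2.331 kWh
dehumidifier: 300 W × 11.1 h × 31 d = 103,230 Wh = 103.2 kWh
television: 114 W × 15 h × 31 d = 53,010 Wh = 53.01 kWh
Total energy = 607 + 1,702 + 2.331 + 103.2 + 53.01 = 2,467 kWh
Cost = 2,467 kWh × £0.135 = £333.11 ≈ £333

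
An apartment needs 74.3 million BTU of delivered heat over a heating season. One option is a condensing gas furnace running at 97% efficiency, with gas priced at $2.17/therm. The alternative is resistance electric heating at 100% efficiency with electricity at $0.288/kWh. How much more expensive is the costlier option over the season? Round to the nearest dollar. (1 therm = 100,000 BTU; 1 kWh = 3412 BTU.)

$4609

Heat load = 74.3 × 10⁶ BTU = 74,300,000 BTU
Gas: input = 74,300,000 / 0.97 = 76,597,938 BTU = 766 therm → 766 × $2.17 = $1,662.18
Electric: 74,300,000 BTU / 3412 = 21,780 kWh → × $0.288 = $6,271.51
Difference = |$1,662.18 − $6,271.51| = $4,609.34 ≈ $4609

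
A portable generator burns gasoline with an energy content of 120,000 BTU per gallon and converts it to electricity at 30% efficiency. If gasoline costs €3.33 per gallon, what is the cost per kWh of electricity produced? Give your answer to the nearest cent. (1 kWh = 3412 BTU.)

Electrical output per gallon = 120,000 BTU × 0.30 / 3412 BTU/kWh = 10.55 kWh
Cost per kWh = €3.33 / 10.55 kWh = €0.316

€0.32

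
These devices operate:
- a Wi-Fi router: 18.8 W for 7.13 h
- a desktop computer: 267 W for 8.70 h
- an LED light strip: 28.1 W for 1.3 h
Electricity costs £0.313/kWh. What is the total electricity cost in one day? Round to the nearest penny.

Wi-Fi router: 18.8 W × 7.13 h = 134 Wh = 0.134 kWh
desktop computer: 267 W × 8.70 h = 2,323 Wh = 2.323 kWh
LED light strip: 28.1 W × 1.3 h = 37 Wh = 0.03653 kWh
Total energy = 0.134 + 2.323 + 0.03653 = 2.493 kWh
Cost = 2.493 kWh × £0.313 = £0.78

£0.78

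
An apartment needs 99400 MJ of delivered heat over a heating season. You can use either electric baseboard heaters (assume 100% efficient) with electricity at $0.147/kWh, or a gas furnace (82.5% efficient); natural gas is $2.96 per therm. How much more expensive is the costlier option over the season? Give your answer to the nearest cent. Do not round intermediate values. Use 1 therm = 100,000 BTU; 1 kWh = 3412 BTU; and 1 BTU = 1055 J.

$678.79

Heat load = 99400 MJ = 99,400,000,000 J / 1055 = 94,218,009 BTU
Gas: input = 94,218,009 / 0.825 = 114,203,648 BTU = 1,142 therm → 1,142 × $2.96 = $3,380.43
Electric: 94,218,009 BTU / 3412 = 27,610 kWh → × $0.147 = $4,059.22
Difference = |$3,380.43 − $4,059.22| = $678.79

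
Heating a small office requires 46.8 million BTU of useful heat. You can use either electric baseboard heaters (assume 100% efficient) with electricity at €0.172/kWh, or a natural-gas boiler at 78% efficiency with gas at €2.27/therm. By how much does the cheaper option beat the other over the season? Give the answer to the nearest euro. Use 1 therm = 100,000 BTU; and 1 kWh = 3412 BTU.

€997

Heat load = 46.8 × 10⁶ BTU = 46,800,000 BTU
Gas: input = 46,800,000 / 0.78 = 60,000,000 BTU = 600 therm → 600 × €2.27 = €1,362.00
Electric: 46,800,000 BTU / 3412 = 13,720 kWh → × €0.172 = €2,359.20
Difference = |€1,362.00 − €2,359.20| = €997.20 ≈ €997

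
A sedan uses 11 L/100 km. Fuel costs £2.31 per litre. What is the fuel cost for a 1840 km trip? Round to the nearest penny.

£467.54

Fuel = 11 L/100 km × 1840 km / 100 = 202.4 L
Cost = 202.4 L × £2.31/L = £467.54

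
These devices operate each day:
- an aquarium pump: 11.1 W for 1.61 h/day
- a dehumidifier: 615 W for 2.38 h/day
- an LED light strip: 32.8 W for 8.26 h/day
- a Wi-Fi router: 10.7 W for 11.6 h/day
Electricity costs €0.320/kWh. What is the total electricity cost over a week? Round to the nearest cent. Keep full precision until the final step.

€4.20

aquarium pump: 11.1 W × 1.61 h × 7 d = 125 Wh = 0.1251 kWh
dehumidifier: 615 W × 2.38 h × 7 d = 10,246 Wh = 10.25 kWh
LED light strip: 32.8 W × 8.26 h × 7 d = 1,896 Wh = 1.896 kWh
Wi-Fi router: 10.7 W × 11.6 h × 7 d = 869 Wh = 0.8688 kWh
Total energy = 0.1251 + 10.25 + 1.896 + 0.8688 = 13.14 kWh
Cost = 13.14 kWh × €0.320 = €4.20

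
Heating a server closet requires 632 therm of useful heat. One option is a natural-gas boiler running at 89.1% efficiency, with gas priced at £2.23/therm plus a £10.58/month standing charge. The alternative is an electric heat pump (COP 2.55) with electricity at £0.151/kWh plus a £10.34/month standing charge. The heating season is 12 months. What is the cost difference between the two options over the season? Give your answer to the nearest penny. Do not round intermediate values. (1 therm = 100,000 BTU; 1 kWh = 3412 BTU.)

Heat load = 632 therm × 100,000 = 63,200,000 BTU
Gas: input = 63,200,000 / 0.891 = 70,931,538 BTU = 709.3 therm → 709.3 × £2.23 = £1,581.77; + 12 × £10.58 standing = £1,708.73
Heat pump: 63,200,000 BTU / 3412 = 18,520 kWh heat; / 2.55 = 7,264 kWh in → × £0.151 = £1,096.84; + 12 × £10.34 standing = £1,220.92
Difference = |£1,708.73 − £1,220.92| = £487.81

£487.81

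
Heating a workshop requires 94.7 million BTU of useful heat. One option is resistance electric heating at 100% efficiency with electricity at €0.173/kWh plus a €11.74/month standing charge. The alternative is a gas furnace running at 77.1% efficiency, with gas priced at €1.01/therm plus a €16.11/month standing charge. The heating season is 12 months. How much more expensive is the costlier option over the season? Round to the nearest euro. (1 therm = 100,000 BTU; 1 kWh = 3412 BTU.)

€3509

Heat load = 94.7 × 10⁶ BTU = 94,700,000 BTU
Gas: input = 94,700,000 / 0.771 = 122,827,497 BTU = 1,228 therm → 1,228 × €1.01 = €1,240.56; + 12 × €16.11 standing = €1,433.88
Electric: 94,700,000 BTU / 3412 = 27,750 kWh → × €0.173 = €4,801.61; + 12 × €11.74 standing = €4,942.49
Difference = |€1,433.88 − €4,942.49| = €3,508.61 ≈ €3509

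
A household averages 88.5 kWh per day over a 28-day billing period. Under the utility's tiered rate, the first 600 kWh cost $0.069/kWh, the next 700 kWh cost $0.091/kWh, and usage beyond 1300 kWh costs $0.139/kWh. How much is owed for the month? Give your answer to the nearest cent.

Usage = 88.5 kWh/day × 28 days = 2478 kWh
First 600 kWh × $0.069 = $41.40
Next 700 kWh × $0.091 = $63.70
Remaining 1178 kWh × $0.139 = $163.74
Total = $268.84

$268.84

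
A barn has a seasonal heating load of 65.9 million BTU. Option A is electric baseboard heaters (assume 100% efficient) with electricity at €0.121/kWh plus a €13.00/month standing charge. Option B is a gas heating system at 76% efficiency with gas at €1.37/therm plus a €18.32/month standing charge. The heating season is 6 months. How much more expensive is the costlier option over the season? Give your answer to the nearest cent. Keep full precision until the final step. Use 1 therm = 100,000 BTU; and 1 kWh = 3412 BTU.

Heat load = 65.9 × 10⁶ BTU = 65,900,000 BTU
Gas: input = 65,900,000 / 0.76 = 86,710,526 BTU = 867.1 therm → 867.1 × €1.37 = €1,187.93; + 6 × €18.32 standing = €1,297.85
Electric: 65,900,000 BTU / 3412 = 19,310 kWh → × €0.121 = €2,337.02; + 6 × €13.00 standing = €2,415.02
Difference = |€1,297.85 − €2,415.02| = €1,117.16

€1117.16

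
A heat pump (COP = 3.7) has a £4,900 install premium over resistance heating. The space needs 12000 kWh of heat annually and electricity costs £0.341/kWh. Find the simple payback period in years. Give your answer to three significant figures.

Resistance: 12000 kWh × £0.341 = £4,092.00/yr
Heat pump: 12000 / 3.7 = 3243 kWh in → × £0.341 = £1,105.95/yr
Annual savings = £2,986.05
Payback = £4,900 / £2,986.05 = 1.64 years

1.64 years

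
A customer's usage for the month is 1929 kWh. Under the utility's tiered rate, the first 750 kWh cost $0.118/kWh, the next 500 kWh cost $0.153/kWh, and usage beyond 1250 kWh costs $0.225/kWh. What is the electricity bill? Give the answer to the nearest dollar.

$318

First 750 kWh × $0.118 = $88.50
Next 500 kWh × $0.153 = $76.50
Remaining 679 kWh × $0.225 = $152.78
Total = $317.77 ≈ $318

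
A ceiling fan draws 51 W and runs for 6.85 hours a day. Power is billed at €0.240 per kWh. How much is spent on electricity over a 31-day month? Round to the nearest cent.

Energy = 51 W × 6.85 h/day × 31 days = 10,830 Wh = 10.83 kWh
Cost = 10.83 kWh × €0.240/kWh = €2.60

€2.60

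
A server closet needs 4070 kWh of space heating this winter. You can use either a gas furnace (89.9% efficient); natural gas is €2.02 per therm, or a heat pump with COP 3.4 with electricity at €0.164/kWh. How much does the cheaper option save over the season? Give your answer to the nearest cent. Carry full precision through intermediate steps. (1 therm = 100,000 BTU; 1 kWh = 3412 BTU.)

Heat load = 4070 kWh × 3412 = 13,886,840 BTU
Gas: input = 13,886,840 / 0.899 = 15,446,986 BTU = 154.5 therm → 154.5 × €2.02 = €312.03
Heat pump: 13,886,840 BTU / 3412 = 4,070 kWh heat; / 3.4 = 1,197 kWh in → × €0.164 = €196.32
Difference = |€312.03 − €196.32| = €115.71

€115.71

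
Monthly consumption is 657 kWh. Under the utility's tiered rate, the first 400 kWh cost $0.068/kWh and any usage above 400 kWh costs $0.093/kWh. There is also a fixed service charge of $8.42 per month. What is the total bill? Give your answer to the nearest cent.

First 400 kWh × $0.068 = $27.20
Remaining 257 kWh × $0.093 = $23.90
Energy charge = $51.10; + service $8.42 = $59.52

$59.52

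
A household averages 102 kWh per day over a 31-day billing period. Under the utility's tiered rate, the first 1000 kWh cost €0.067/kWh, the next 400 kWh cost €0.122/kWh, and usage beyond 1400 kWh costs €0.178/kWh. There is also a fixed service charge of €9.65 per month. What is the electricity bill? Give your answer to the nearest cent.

Usage = 102 kWh/day × 31 days = 3162 kWh
First 1000 kWh × €0.067 = €67.00
Next 400 kWh × €0.122 = €48.80
Remaining 1762 kWh × €0.178 = €313.64
Energy charge = €429.44; + service €9.65 = €439.09

€439.09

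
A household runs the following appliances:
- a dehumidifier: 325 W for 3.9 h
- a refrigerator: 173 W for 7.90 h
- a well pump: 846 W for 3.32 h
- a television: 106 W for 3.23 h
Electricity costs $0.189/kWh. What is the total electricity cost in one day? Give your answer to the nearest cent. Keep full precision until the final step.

$1.09

dehumidifier: 325 W × 3.9 h = 1,268 Wh = 1.268 kWh
refrigerator: 173 W × 7.90 h = 1,367 Wh = 1.367 kWh
well pump: 846 W × 3.32 h = 2,809 Wh = 2.809 kWh
television: 106 W × 3.23 h = 342 Wh = 0.3424 kWh
Total energy = 1.268 + 1.367 + 2.809 + 0.3424 = 5.785 kWh
Cost = 5.785 kWh × $0.189 = $1.09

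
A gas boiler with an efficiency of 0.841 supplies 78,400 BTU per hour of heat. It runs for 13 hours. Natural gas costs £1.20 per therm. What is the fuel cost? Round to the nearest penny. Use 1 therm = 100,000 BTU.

Heat delivered = 78,400 BTU/h × 13 h = 1,019,200 BTU
Gas input = 1,019,200 / 0.841 = 1,211,891 BTU
= 1,211,891 / 100,000 = 12.12 therm
Cost = 12.12 × £1.20/therm = £14.54

£14.54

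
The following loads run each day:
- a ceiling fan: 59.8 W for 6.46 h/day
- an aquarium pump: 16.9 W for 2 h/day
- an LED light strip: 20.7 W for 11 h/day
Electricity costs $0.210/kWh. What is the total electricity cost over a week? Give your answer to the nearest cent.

$0.95

ceiling fan: 59.8 W × 6.46 h × 7 d = 2,704 Wh = 2.704 kWh
aquarium pump: 16.9 W × 2 h × 7 d = 237 Wh = 0.2366 kWh
LED light strip: 20.7 W × 11 h × 7 d = 1,594 Wh = 1.594 kWh
Total energy = 2.704 + 0.2366 + 1.594 = 4.535 kWh
Cost = 4.535 kWh × $0.210 = $0.95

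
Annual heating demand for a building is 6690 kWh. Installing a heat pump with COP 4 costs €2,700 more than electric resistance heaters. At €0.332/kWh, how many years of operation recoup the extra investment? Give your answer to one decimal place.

1.6 years

Resistance: 6690 kWh × €0.332 = €2,221.08/yr
Heat pump: 6690 / 4 = 1672 kWh in → × €0.332 = €555.27/yr
Annual savings = €1,665.81
Payback = €2,700 / €1,665.81 = 1.62 years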